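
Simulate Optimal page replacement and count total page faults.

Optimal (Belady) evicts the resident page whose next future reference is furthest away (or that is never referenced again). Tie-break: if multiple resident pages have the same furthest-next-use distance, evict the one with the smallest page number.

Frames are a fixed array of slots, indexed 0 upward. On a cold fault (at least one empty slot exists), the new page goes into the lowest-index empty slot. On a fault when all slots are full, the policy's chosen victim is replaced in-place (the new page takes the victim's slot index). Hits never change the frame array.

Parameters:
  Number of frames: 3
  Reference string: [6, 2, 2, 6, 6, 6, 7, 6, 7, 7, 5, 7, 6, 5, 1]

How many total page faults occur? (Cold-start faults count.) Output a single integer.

Step 0: ref 6 → FAULT, frames=[6,-,-]
Step 1: ref 2 → FAULT, frames=[6,2,-]
Step 2: ref 2 → HIT, frames=[6,2,-]
Step 3: ref 6 → HIT, frames=[6,2,-]
Step 4: ref 6 → HIT, frames=[6,2,-]
Step 5: ref 6 → HIT, frames=[6,2,-]
Step 6: ref 7 → FAULT, frames=[6,2,7]
Step 7: ref 6 → HIT, frames=[6,2,7]
Step 8: ref 7 → HIT, frames=[6,2,7]
Step 9: ref 7 → HIT, frames=[6,2,7]
Step 10: ref 5 → FAULT (evict 2), frames=[6,5,7]
Step 11: ref 7 → HIT, frames=[6,5,7]
Step 12: ref 6 → HIT, frames=[6,5,7]
Step 13: ref 5 → HIT, frames=[6,5,7]
Step 14: ref 1 → FAULT (evict 5), frames=[6,1,7]
Total faults: 5

Answer: 5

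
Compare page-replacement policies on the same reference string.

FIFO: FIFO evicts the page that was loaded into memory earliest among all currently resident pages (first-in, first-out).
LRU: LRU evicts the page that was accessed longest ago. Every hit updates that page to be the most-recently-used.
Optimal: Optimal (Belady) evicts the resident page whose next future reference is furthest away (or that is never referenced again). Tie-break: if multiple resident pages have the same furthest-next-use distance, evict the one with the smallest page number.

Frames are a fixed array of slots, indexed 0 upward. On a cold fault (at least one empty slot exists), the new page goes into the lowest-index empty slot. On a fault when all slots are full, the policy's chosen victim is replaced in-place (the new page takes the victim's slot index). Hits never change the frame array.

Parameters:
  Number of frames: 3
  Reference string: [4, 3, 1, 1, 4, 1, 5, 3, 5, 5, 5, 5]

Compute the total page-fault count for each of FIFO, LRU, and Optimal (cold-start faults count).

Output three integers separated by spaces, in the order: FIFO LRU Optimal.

Answer: 4 5 4

Derivation:
--- FIFO ---
  step 0: ref 4 -> FAULT, frames=[4,-,-] (faults so far: 1)
  step 1: ref 3 -> FAULT, frames=[4,3,-] (faults so far: 2)
  step 2: ref 1 -> FAULT, frames=[4,3,1] (faults so far: 3)
  step 3: ref 1 -> HIT, frames=[4,3,1] (faults so far: 3)
  step 4: ref 4 -> HIT, frames=[4,3,1] (faults so far: 3)
  step 5: ref 1 -> HIT, frames=[4,3,1] (faults so far: 3)
  step 6: ref 5 -> FAULT, evict 4, frames=[5,3,1] (faults so far: 4)
  step 7: ref 3 -> HIT, frames=[5,3,1] (faults so far: 4)
  step 8: ref 5 -> HIT, frames=[5,3,1] (faults so far: 4)
  step 9: ref 5 -> HIT, frames=[5,3,1] (faults so far: 4)
  step 10: ref 5 -> HIT, frames=[5,3,1] (faults so far: 4)
  step 11: ref 5 -> HIT, frames=[5,3,1] (faults so far: 4)
  FIFO total faults: 4
--- LRU ---
  step 0: ref 4 -> FAULT, frames=[4,-,-] (faults so far: 1)
  step 1: ref 3 -> FAULT, frames=[4,3,-] (faults so far: 2)
  step 2: ref 1 -> FAULT, frames=[4,3,1] (faults so far: 3)
  step 3: ref 1 -> HIT, frames=[4,3,1] (faults so far: 3)
  step 4: ref 4 -> HIT, frames=[4,3,1] (faults so far: 3)
  step 5: ref 1 -> HIT, frames=[4,3,1] (faults so far: 3)
  step 6: ref 5 -> FAULT, evict 3, frames=[4,5,1] (faults so far: 4)
  step 7: ref 3 -> FAULT, evict 4, frames=[3,5,1] (faults so far: 5)
  step 8: ref 5 -> HIT, frames=[3,5,1] (faults so far: 5)
  step 9: ref 5 -> HIT, frames=[3,5,1] (faults so far: 5)
  step 10: ref 5 -> HIT, frames=[3,5,1] (faults so far: 5)
  step 11: ref 5 -> HIT, frames=[3,5,1] (faults so far: 5)
  LRU total faults: 5
--- Optimal ---
  step 0: ref 4 -> FAULT, frames=[4,-,-] (faults so far: 1)
  step 1: ref 3 -> FAULT, frames=[4,3,-] (faults so far: 2)
  step 2: ref 1 -> FAULT, frames=[4,3,1] (faults so far: 3)
  step 3: ref 1 -> HIT, frames=[4,3,1] (faults so far: 3)
  step 4: ref 4 -> HIT, frames=[4,3,1] (faults so far: 3)
  step 5: ref 1 -> HIT, frames=[4,3,1] (faults so far: 3)
  step 6: ref 5 -> FAULT, evict 1, frames=[4,3,5] (faults so far: 4)
  step 7: ref 3 -> HIT, frames=[4,3,5] (faults so far: 4)
  step 8: ref 5 -> HIT, frames=[4,3,5] (faults so far: 4)
  step 9: ref 5 -> HIT, frames=[4,3,5] (faults so far: 4)
  step 10: ref 5 -> HIT, frames=[4,3,5] (faults so far: 4)
  step 11: ref 5 -> HIT, frames=[4,3,5] (faults so far: 4)
  Optimal total faults: 4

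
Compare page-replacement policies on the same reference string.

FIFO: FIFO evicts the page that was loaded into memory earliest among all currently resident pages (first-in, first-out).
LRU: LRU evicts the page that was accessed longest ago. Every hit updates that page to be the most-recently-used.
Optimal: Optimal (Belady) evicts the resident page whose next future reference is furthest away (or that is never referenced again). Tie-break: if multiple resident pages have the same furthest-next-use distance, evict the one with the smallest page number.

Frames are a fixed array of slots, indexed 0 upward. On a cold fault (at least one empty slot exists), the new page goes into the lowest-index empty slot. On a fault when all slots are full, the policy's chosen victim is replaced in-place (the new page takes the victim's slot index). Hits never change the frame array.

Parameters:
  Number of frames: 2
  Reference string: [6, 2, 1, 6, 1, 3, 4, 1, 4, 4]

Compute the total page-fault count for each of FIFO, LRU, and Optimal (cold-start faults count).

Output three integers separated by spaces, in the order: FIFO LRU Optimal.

--- FIFO ---
  step 0: ref 6 -> FAULT, frames=[6,-] (faults so far: 1)
  step 1: ref 2 -> FAULT, frames=[6,2] (faults so far: 2)
  step 2: ref 1 -> FAULT, evict 6, frames=[1,2] (faults so far: 3)
  step 3: ref 6 -> FAULT, evict 2, frames=[1,6] (faults so far: 4)
  step 4: ref 1 -> HIT, frames=[1,6] (faults so far: 4)
  step 5: ref 3 -> FAULT, evict 1, frames=[3,6] (faults so far: 5)
  step 6: ref 4 -> FAULT, evict 6, frames=[3,4] (faults so far: 6)
  step 7: ref 1 -> FAULT, evict 3, frames=[1,4] (faults so far: 7)
  step 8: ref 4 -> HIT, frames=[1,4] (faults so far: 7)
  step 9: ref 4 -> HIT, frames=[1,4] (faults so far: 7)
  FIFO total faults: 7
--- LRU ---
  step 0: ref 6 -> FAULT, frames=[6,-] (faults so far: 1)
  step 1: ref 2 -> FAULT, frames=[6,2] (faults so far: 2)
  step 2: ref 1 -> FAULT, evict 6, frames=[1,2] (faults so far: 3)
  step 3: ref 6 -> FAULT, evict 2, frames=[1,6] (faults so far: 4)
  step 4: ref 1 -> HIT, frames=[1,6] (faults so far: 4)
  step 5: ref 3 -> FAULT, evict 6, frames=[1,3] (faults so far: 5)
  step 6: ref 4 -> FAULT, evict 1, frames=[4,3] (faults so far: 6)
  step 7: ref 1 -> FAULT, evict 3, frames=[4,1] (faults so far: 7)
  step 8: ref 4 -> HIT, frames=[4,1] (faults so far: 7)
  step 9: ref 4 -> HIT, frames=[4,1] (faults so far: 7)
  LRU total faults: 7
--- Optimal ---
  step 0: ref 6 -> FAULT, frames=[6,-] (faults so far: 1)
  step 1: ref 2 -> FAULT, frames=[6,2] (faults so far: 2)
  step 2: ref 1 -> FAULT, evict 2, frames=[6,1] (faults so far: 3)
  step 3: ref 6 -> HIT, frames=[6,1] (faults so far: 3)
  step 4: ref 1 -> HIT, frames=[6,1] (faults so far: 3)
  step 5: ref 3 -> FAULT, evict 6, frames=[3,1] (faults so far: 4)
  step 6: ref 4 -> FAULT, evict 3, frames=[4,1] (faults so far: 5)
  step 7: ref 1 -> HIT, frames=[4,1] (faults so far: 5)
  step 8: ref 4 -> HIT, frames=[4,1] (faults so far: 5)
  step 9: ref 4 -> HIT, frames=[4,1] (faults so far: 5)
  Optimal total faults: 5

Answer: 7 7 5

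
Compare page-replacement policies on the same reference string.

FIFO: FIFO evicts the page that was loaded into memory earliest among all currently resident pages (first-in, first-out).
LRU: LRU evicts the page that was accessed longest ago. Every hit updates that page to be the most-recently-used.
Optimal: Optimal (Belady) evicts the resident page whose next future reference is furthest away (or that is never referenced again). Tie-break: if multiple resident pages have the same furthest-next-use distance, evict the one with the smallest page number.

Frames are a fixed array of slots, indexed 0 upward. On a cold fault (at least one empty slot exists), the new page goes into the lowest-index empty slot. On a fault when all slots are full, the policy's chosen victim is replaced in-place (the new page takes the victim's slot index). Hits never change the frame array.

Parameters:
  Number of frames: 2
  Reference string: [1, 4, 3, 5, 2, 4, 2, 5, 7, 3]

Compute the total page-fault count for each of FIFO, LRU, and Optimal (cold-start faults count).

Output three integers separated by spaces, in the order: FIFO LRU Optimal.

--- FIFO ---
  step 0: ref 1 -> FAULT, frames=[1,-] (faults so far: 1)
  step 1: ref 4 -> FAULT, frames=[1,4] (faults so far: 2)
  step 2: ref 3 -> FAULT, evict 1, frames=[3,4] (faults so far: 3)
  step 3: ref 5 -> FAULT, evict 4, frames=[3,5] (faults so far: 4)
  step 4: ref 2 -> FAULT, evict 3, frames=[2,5] (faults so far: 5)
  step 5: ref 4 -> FAULT, evict 5, frames=[2,4] (faults so far: 6)
  step 6: ref 2 -> HIT, frames=[2,4] (faults so far: 6)
  step 7: ref 5 -> FAULT, evict 2, frames=[5,4] (faults so far: 7)
  step 8: ref 7 -> FAULT, evict 4, frames=[5,7] (faults so far: 8)
  step 9: ref 3 -> FAULT, evict 5, frames=[3,7] (faults so far: 9)
  FIFO total faults: 9
--- LRU ---
  step 0: ref 1 -> FAULT, frames=[1,-] (faults so far: 1)
  step 1: ref 4 -> FAULT, frames=[1,4] (faults so far: 2)
  step 2: ref 3 -> FAULT, evict 1, frames=[3,4] (faults so far: 3)
  step 3: ref 5 -> FAULT, evict 4, frames=[3,5] (faults so far: 4)
  step 4: ref 2 -> FAULT, evict 3, frames=[2,5] (faults so far: 5)
  step 5: ref 4 -> FAULT, evict 5, frames=[2,4] (faults so far: 6)
  step 6: ref 2 -> HIT, frames=[2,4] (faults so far: 6)
  step 7: ref 5 -> FAULT, evict 4, frames=[2,5] (faults so far: 7)
  step 8: ref 7 -> FAULT, evict 2, frames=[7,5] (faults so far: 8)
  step 9: ref 3 -> FAULT, evict 5, frames=[7,3] (faults so far: 9)
  LRU total faults: 9
--- Optimal ---
  step 0: ref 1 -> FAULT, frames=[1,-] (faults so far: 1)
  step 1: ref 4 -> FAULT, frames=[1,4] (faults so far: 2)
  step 2: ref 3 -> FAULT, evict 1, frames=[3,4] (faults so far: 3)
  step 3: ref 5 -> FAULT, evict 3, frames=[5,4] (faults so far: 4)
  step 4: ref 2 -> FAULT, evict 5, frames=[2,4] (faults so far: 5)
  step 5: ref 4 -> HIT, frames=[2,4] (faults so far: 5)
  step 6: ref 2 -> HIT, frames=[2,4] (faults so far: 5)
  step 7: ref 5 -> FAULT, evict 2, frames=[5,4] (faults so far: 6)
  step 8: ref 7 -> FAULT, evict 4, frames=[5,7] (faults so far: 7)
  step 9: ref 3 -> FAULT, evict 5, frames=[3,7] (faults so far: 8)
  Optimal total faults: 8

Answer: 9 9 8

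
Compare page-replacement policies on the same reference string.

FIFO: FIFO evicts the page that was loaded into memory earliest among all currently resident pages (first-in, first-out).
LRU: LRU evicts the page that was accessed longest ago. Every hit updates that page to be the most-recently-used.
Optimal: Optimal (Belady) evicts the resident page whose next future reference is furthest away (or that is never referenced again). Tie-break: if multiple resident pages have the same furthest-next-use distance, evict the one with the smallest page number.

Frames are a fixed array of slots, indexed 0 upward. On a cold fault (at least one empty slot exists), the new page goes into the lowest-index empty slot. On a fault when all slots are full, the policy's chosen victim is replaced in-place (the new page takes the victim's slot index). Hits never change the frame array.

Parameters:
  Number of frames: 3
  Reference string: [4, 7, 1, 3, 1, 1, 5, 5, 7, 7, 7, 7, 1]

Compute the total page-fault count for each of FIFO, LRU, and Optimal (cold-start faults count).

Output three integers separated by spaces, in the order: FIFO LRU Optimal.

Answer: 7 6 5

Derivation:
--- FIFO ---
  step 0: ref 4 -> FAULT, frames=[4,-,-] (faults so far: 1)
  step 1: ref 7 -> FAULT, frames=[4,7,-] (faults so far: 2)
  step 2: ref 1 -> FAULT, frames=[4,7,1] (faults so far: 3)
  step 3: ref 3 -> FAULT, evict 4, frames=[3,7,1] (faults so far: 4)
  step 4: ref 1 -> HIT, frames=[3,7,1] (faults so far: 4)
  step 5: ref 1 -> HIT, frames=[3,7,1] (faults so far: 4)
  step 6: ref 5 -> FAULT, evict 7, frames=[3,5,1] (faults so far: 5)
  step 7: ref 5 -> HIT, frames=[3,5,1] (faults so far: 5)
  step 8: ref 7 -> FAULT, evict 1, frames=[3,5,7] (faults so far: 6)
  step 9: ref 7 -> HIT, frames=[3,5,7] (faults so far: 6)
  step 10: ref 7 -> HIT, frames=[3,5,7] (faults so far: 6)
  step 11: ref 7 -> HIT, frames=[3,5,7] (faults so far: 6)
  step 12: ref 1 -> FAULT, evict 3, frames=[1,5,7] (faults so far: 7)
  FIFO total faults: 7
--- LRU ---
  step 0: ref 4 -> FAULT, frames=[4,-,-] (faults so far: 1)
  step 1: ref 7 -> FAULT, frames=[4,7,-] (faults so far: 2)
  step 2: ref 1 -> FAULT, frames=[4,7,1] (faults so far: 3)
  step 3: ref 3 -> FAULT, evict 4, frames=[3,7,1] (faults so far: 4)
  step 4: ref 1 -> HIT, frames=[3,7,1] (faults so far: 4)
  step 5: ref 1 -> HIT, frames=[3,7,1] (faults so far: 4)
  step 6: ref 5 -> FAULT, evict 7, frames=[3,5,1] (faults so far: 5)
  step 7: ref 5 -> HIT, frames=[3,5,1] (faults so far: 5)
  step 8: ref 7 -> FAULT, evict 3, frames=[7,5,1] (faults so far: 6)
  step 9: ref 7 -> HIT, frames=[7,5,1] (faults so far: 6)
  step 10: ref 7 -> HIT, frames=[7,5,1] (faults so far: 6)
  step 11: ref 7 -> HIT, frames=[7,5,1] (faults so far: 6)
  step 12: ref 1 -> HIT, frames=[7,5,1] (faults so far: 6)
  LRU total faults: 6
--- Optimal ---
  step 0: ref 4 -> FAULT, frames=[4,-,-] (faults so far: 1)
  step 1: ref 7 -> FAULT, frames=[4,7,-] (faults so far: 2)
  step 2: ref 1 -> FAULT, frames=[4,7,1] (faults so far: 3)
  step 3: ref 3 -> FAULT, evict 4, frames=[3,7,1] (faults so far: 4)
  step 4: ref 1 -> HIT, frames=[3,7,1] (faults so far: 4)
  step 5: ref 1 -> HIT, frames=[3,7,1] (faults so far: 4)
  step 6: ref 5 -> FAULT, evict 3, frames=[5,7,1] (faults so far: 5)
  step 7: ref 5 -> HIT, frames=[5,7,1] (faults so far: 5)
  step 8: ref 7 -> HIT, frames=[5,7,1] (faults so far: 5)
  step 9: ref 7 -> HIT, frames=[5,7,1] (faults so far: 5)
  step 10: ref 7 -> HIT, frames=[5,7,1] (faults so far: 5)
  step 11: ref 7 -> HIT, frames=[5,7,1] (faults so far: 5)
  step 12: ref 1 -> HIT, frames=[5,7,1] (faults so far: 5)
  Optimal total faults: 5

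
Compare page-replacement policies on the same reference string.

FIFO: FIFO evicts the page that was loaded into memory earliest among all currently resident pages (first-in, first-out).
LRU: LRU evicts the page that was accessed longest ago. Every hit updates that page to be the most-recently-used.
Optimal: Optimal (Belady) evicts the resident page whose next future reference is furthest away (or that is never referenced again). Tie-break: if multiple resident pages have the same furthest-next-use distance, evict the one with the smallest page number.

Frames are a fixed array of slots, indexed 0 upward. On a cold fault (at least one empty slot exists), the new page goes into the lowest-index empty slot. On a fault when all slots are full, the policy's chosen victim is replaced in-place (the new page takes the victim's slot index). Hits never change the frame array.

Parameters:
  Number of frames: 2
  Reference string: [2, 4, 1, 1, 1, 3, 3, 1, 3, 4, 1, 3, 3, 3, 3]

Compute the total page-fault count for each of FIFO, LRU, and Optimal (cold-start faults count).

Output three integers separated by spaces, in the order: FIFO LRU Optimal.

--- FIFO ---
  step 0: ref 2 -> FAULT, frames=[2,-] (faults so far: 1)
  step 1: ref 4 -> FAULT, frames=[2,4] (faults so far: 2)
  step 2: ref 1 -> FAULT, evict 2, frames=[1,4] (faults so far: 3)
  step 3: ref 1 -> HIT, frames=[1,4] (faults so far: 3)
  step 4: ref 1 -> HIT, frames=[1,4] (faults so far: 3)
  step 5: ref 3 -> FAULT, evict 4, frames=[1,3] (faults so far: 4)
  step 6: ref 3 -> HIT, frames=[1,3] (faults so far: 4)
  step 7: ref 1 -> HIT, frames=[1,3] (faults so far: 4)
  step 8: ref 3 -> HIT, frames=[1,3] (faults so far: 4)
  step 9: ref 4 -> FAULT, evict 1, frames=[4,3] (faults so far: 5)
  step 10: ref 1 -> FAULT, evict 3, frames=[4,1] (faults so far: 6)
  step 11: ref 3 -> FAULT, evict 4, frames=[3,1] (faults so far: 7)
  step 12: ref 3 -> HIT, frames=[3,1] (faults so far: 7)
  step 13: ref 3 -> HIT, frames=[3,1] (faults so far: 7)
  step 14: ref 3 -> HIT, frames=[3,1] (faults so far: 7)
  FIFO total faults: 7
--- LRU ---
  step 0: ref 2 -> FAULT, frames=[2,-] (faults so far: 1)
  step 1: ref 4 -> FAULT, frames=[2,4] (faults so far: 2)
  step 2: ref 1 -> FAULT, evict 2, frames=[1,4] (faults so far: 3)
  step 3: ref 1 -> HIT, frames=[1,4] (faults so far: 3)
  step 4: ref 1 -> HIT, frames=[1,4] (faults so far: 3)
  step 5: ref 3 -> FAULT, evict 4, frames=[1,3] (faults so far: 4)
  step 6: ref 3 -> HIT, frames=[1,3] (faults so far: 4)
  step 7: ref 1 -> HIT, frames=[1,3] (faults so far: 4)
  step 8: ref 3 -> HIT, frames=[1,3] (faults so far: 4)
  step 9: ref 4 -> FAULT, evict 1, frames=[4,3] (faults so far: 5)
  step 10: ref 1 -> FAULT, evict 3, frames=[4,1] (faults so far: 6)
  step 11: ref 3 -> FAULT, evict 4, frames=[3,1] (faults so far: 7)
  step 12: ref 3 -> HIT, frames=[3,1] (faults so far: 7)
  step 13: ref 3 -> HIT, frames=[3,1] (faults so far: 7)
  step 14: ref 3 -> HIT, frames=[3,1] (faults so far: 7)
  LRU total faults: 7
--- Optimal ---
  step 0: ref 2 -> FAULT, frames=[2,-] (faults so far: 1)
  step 1: ref 4 -> FAULT, frames=[2,4] (faults so far: 2)
  step 2: ref 1 -> FAULT, evict 2, frames=[1,4] (faults so far: 3)
  step 3: ref 1 -> HIT, frames=[1,4] (faults so far: 3)
  step 4: ref 1 -> HIT, frames=[1,4] (faults so far: 3)
  step 5: ref 3 -> FAULT, evict 4, frames=[1,3] (faults so far: 4)
  step 6: ref 3 -> HIT, frames=[1,3] (faults so far: 4)
  step 7: ref 1 -> HIT, frames=[1,3] (faults so far: 4)
  step 8: ref 3 -> HIT, frames=[1,3] (faults so far: 4)
  step 9: ref 4 -> FAULT, evict 3, frames=[1,4] (faults so far: 5)
  step 10: ref 1 -> HIT, frames=[1,4] (faults so far: 5)
  step 11: ref 3 -> FAULT, evict 1, frames=[3,4] (faults so far: 6)
  step 12: ref 3 -> HIT, frames=[3,4] (faults so far: 6)
  step 13: ref 3 -> HIT, frames=[3,4] (faults so far: 6)
  step 14: ref 3 -> HIT, frames=[3,4] (faults so far: 6)
  Optimal total faults: 6

Answer: 7 7 6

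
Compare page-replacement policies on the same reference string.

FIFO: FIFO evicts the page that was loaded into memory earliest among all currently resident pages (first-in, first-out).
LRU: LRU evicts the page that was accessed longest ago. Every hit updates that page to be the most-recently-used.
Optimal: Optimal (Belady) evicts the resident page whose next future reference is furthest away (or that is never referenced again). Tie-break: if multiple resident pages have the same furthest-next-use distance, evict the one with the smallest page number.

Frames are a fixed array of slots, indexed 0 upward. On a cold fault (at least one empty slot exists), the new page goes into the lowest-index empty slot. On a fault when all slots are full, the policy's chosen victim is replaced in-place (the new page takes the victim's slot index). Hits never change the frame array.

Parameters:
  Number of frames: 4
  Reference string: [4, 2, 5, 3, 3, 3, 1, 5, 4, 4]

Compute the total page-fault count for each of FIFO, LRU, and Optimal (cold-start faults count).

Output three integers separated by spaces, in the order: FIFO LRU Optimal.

--- FIFO ---
  step 0: ref 4 -> FAULT, frames=[4,-,-,-] (faults so far: 1)
  step 1: ref 2 -> FAULT, frames=[4,2,-,-] (faults so far: 2)
  step 2: ref 5 -> FAULT, frames=[4,2,5,-] (faults so far: 3)
  step 3: ref 3 -> FAULT, frames=[4,2,5,3] (faults so far: 4)
  step 4: ref 3 -> HIT, frames=[4,2,5,3] (faults so far: 4)
  step 5: ref 3 -> HIT, frames=[4,2,5,3] (faults so far: 4)
  step 6: ref 1 -> FAULT, evict 4, frames=[1,2,5,3] (faults so far: 5)
  step 7: ref 5 -> HIT, frames=[1,2,5,3] (faults so far: 5)
  step 8: ref 4 -> FAULT, evict 2, frames=[1,4,5,3] (faults so far: 6)
  step 9: ref 4 -> HIT, frames=[1,4,5,3] (faults so far: 6)
  FIFO total faults: 6
--- LRU ---
  step 0: ref 4 -> FAULT, frames=[4,-,-,-] (faults so far: 1)
  step 1: ref 2 -> FAULT, frames=[4,2,-,-] (faults so far: 2)
  step 2: ref 5 -> FAULT, frames=[4,2,5,-] (faults so far: 3)
  step 3: ref 3 -> FAULT, frames=[4,2,5,3] (faults so far: 4)
  step 4: ref 3 -> HIT, frames=[4,2,5,3] (faults so far: 4)
  step 5: ref 3 -> HIT, frames=[4,2,5,3] (faults so far: 4)
  step 6: ref 1 -> FAULT, evict 4, frames=[1,2,5,3] (faults so far: 5)
  step 7: ref 5 -> HIT, frames=[1,2,5,3] (faults so far: 5)
  step 8: ref 4 -> FAULT, evict 2, frames=[1,4,5,3] (faults so far: 6)
  step 9: ref 4 -> HIT, frames=[1,4,5,3] (faults so far: 6)
  LRU total faults: 6
--- Optimal ---
  step 0: ref 4 -> FAULT, frames=[4,-,-,-] (faults so far: 1)
  step 1: ref 2 -> FAULT, frames=[4,2,-,-] (faults so far: 2)
  step 2: ref 5 -> FAULT, frames=[4,2,5,-] (faults so far: 3)
  step 3: ref 3 -> FAULT, frames=[4,2,5,3] (faults so far: 4)
  step 4: ref 3 -> HIT, frames=[4,2,5,3] (faults so far: 4)
  step 5: ref 3 -> HIT, frames=[4,2,5,3] (faults so far: 4)
  step 6: ref 1 -> FAULT, evict 2, frames=[4,1,5,3] (faults so far: 5)
  step 7: ref 5 -> HIT, frames=[4,1,5,3] (faults so far: 5)
  step 8: ref 4 -> HIT, frames=[4,1,5,3] (faults so far: 5)
  step 9: ref 4 -> HIT, frames=[4,1,5,3] (faults so far: 5)
  Optimal total faults: 5

Answer: 6 6 5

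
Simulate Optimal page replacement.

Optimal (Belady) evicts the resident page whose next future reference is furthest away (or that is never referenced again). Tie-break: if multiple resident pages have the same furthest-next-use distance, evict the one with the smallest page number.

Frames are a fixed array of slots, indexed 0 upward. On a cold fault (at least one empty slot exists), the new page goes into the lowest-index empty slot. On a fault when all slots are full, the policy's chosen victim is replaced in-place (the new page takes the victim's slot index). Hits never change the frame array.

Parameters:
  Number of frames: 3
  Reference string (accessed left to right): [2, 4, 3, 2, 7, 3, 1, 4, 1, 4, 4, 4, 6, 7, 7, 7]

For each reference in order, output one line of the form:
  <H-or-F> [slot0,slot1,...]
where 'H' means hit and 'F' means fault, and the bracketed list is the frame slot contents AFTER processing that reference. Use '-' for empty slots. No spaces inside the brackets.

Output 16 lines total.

F [2,-,-]
F [2,4,-]
F [2,4,3]
H [2,4,3]
F [7,4,3]
H [7,4,3]
F [7,4,1]
H [7,4,1]
H [7,4,1]
H [7,4,1]
H [7,4,1]
H [7,4,1]
F [7,4,6]
H [7,4,6]
H [7,4,6]
H [7,4,6]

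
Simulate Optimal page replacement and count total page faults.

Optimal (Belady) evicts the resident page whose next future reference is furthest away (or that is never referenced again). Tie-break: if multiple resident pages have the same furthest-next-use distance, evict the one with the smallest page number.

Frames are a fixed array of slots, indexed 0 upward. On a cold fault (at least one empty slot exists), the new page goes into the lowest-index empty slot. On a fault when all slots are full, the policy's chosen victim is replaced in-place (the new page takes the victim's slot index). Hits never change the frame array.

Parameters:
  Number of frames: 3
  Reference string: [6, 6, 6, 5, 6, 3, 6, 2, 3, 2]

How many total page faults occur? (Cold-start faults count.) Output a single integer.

Step 0: ref 6 → FAULT, frames=[6,-,-]
Step 1: ref 6 → HIT, frames=[6,-,-]
Step 2: ref 6 → HIT, frames=[6,-,-]
Step 3: ref 5 → FAULT, frames=[6,5,-]
Step 4: ref 6 → HIT, frames=[6,5,-]
Step 5: ref 3 → FAULT, frames=[6,5,3]
Step 6: ref 6 → HIT, frames=[6,5,3]
Step 7: ref 2 → FAULT (evict 5), frames=[6,2,3]
Step 8: ref 3 → HIT, frames=[6,2,3]
Step 9: ref 2 → HIT, frames=[6,2,3]
Total faults: 4

Answer: 4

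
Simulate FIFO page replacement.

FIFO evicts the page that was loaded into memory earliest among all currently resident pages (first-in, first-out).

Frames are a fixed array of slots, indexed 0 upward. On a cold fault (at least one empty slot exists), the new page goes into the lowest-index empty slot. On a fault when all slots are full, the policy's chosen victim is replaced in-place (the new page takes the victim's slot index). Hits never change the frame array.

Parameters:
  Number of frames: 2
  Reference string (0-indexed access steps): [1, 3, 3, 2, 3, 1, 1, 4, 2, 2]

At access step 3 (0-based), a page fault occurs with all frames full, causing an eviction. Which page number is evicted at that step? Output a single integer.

Step 0: ref 1 -> FAULT, frames=[1,-]
Step 1: ref 3 -> FAULT, frames=[1,3]
Step 2: ref 3 -> HIT, frames=[1,3]
Step 3: ref 2 -> FAULT, evict 1, frames=[2,3]
At step 3: evicted page 1

Answer: 1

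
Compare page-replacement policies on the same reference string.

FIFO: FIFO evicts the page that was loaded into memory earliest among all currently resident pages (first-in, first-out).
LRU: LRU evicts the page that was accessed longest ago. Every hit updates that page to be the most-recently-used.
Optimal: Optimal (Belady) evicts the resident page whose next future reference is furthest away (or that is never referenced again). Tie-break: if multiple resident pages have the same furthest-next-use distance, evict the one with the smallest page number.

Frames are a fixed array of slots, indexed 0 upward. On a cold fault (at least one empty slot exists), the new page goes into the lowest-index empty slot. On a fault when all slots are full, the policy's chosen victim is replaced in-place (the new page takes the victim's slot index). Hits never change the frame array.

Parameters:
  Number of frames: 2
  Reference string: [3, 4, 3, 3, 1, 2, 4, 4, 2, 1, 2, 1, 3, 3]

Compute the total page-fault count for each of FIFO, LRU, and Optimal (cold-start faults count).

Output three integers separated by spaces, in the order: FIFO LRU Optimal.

Answer: 8 7 6

Derivation:
--- FIFO ---
  step 0: ref 3 -> FAULT, frames=[3,-] (faults so far: 1)
  step 1: ref 4 -> FAULT, frames=[3,4] (faults so far: 2)
  step 2: ref 3 -> HIT, frames=[3,4] (faults so far: 2)
  step 3: ref 3 -> HIT, frames=[3,4] (faults so far: 2)
  step 4: ref 1 -> FAULT, evict 3, frames=[1,4] (faults so far: 3)
  step 5: ref 2 -> FAULT, evict 4, frames=[1,2] (faults so far: 4)
  step 6: ref 4 -> FAULT, evict 1, frames=[4,2] (faults so far: 5)
  step 7: ref 4 -> HIT, frames=[4,2] (faults so far: 5)
  step 8: ref 2 -> HIT, frames=[4,2] (faults so far: 5)
  step 9: ref 1 -> FAULT, evict 2, frames=[4,1] (faults so far: 6)
  step 10: ref 2 -> FAULT, evict 4, frames=[2,1] (faults so far: 7)
  step 11: ref 1 -> HIT, frames=[2,1] (faults so far: 7)
  step 12: ref 3 -> FAULT, evict 1, frames=[2,3] (faults so far: 8)
  step 13: ref 3 -> HIT, frames=[2,3] (faults so far: 8)
  FIFO total faults: 8
--- LRU ---
  step 0: ref 3 -> FAULT, frames=[3,-] (faults so far: 1)
  step 1: ref 4 -> FAULT, frames=[3,4] (faults so far: 2)
  step 2: ref 3 -> HIT, frames=[3,4] (faults so far: 2)
  step 3: ref 3 -> HIT, frames=[3,4] (faults so far: 2)
  step 4: ref 1 -> FAULT, evict 4, frames=[3,1] (faults so far: 3)
  step 5: ref 2 -> FAULT, evict 3, frames=[2,1] (faults so far: 4)
  step 6: ref 4 -> FAULT, evict 1, frames=[2,4] (faults so far: 5)
  step 7: ref 4 -> HIT, frames=[2,4] (faults so far: 5)
  step 8: ref 2 -> HIT, frames=[2,4] (faults so far: 5)
  step 9: ref 1 -> FAULT, evict 4, frames=[2,1] (faults so far: 6)
  step 10: ref 2 -> HIT, frames=[2,1] (faults so far: 6)
  step 11: ref 1 -> HIT, frames=[2,1] (faults so far: 6)
  step 12: ref 3 -> FAULT, evict 2, frames=[3,1] (faults so far: 7)
  step 13: ref 3 -> HIT, frames=[3,1] (faults so far: 7)
  LRU total faults: 7
--- Optimal ---
  step 0: ref 3 -> FAULT, frames=[3,-] (faults so far: 1)
  step 1: ref 4 -> FAULT, frames=[3,4] (faults so far: 2)
  step 2: ref 3 -> HIT, frames=[3,4] (faults so far: 2)
  step 3: ref 3 -> HIT, frames=[3,4] (faults so far: 2)
  step 4: ref 1 -> FAULT, evict 3, frames=[1,4] (faults so far: 3)
  step 5: ref 2 -> FAULT, evict 1, frames=[2,4] (faults so far: 4)
  step 6: ref 4 -> HIT, frames=[2,4] (faults so far: 4)
  step 7: ref 4 -> HIT, frames=[2,4] (faults so far: 4)
  step 8: ref 2 -> HIT, frames=[2,4] (faults so far: 4)
  step 9: ref 1 -> FAULT, evict 4, frames=[2,1] (faults so far: 5)
  step 10: ref 2 -> HIT, frames=[2,1] (faults so far: 5)
  step 11: ref 1 -> HIT, frames=[2,1] (faults so far: 5)
  step 12: ref 3 -> FAULT, evict 1, frames=[2,3] (faults so far: 6)
  step 13: ref 3 -> HIT, frames=[2,3] (faults so far: 6)
  Optimal total faults: 6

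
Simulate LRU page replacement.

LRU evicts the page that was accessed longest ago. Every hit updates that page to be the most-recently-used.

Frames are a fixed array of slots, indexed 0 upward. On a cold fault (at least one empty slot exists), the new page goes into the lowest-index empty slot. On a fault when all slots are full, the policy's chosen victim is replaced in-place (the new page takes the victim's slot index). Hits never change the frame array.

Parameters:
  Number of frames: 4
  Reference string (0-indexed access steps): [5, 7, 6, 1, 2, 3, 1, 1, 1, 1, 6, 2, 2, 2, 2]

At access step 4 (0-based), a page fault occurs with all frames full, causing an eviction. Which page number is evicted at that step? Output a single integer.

Step 0: ref 5 -> FAULT, frames=[5,-,-,-]
Step 1: ref 7 -> FAULT, frames=[5,7,-,-]
Step 2: ref 6 -> FAULT, frames=[5,7,6,-]
Step 3: ref 1 -> FAULT, frames=[5,7,6,1]
Step 4: ref 2 -> FAULT, evict 5, frames=[2,7,6,1]
At step 4: evicted page 5

Answer: 5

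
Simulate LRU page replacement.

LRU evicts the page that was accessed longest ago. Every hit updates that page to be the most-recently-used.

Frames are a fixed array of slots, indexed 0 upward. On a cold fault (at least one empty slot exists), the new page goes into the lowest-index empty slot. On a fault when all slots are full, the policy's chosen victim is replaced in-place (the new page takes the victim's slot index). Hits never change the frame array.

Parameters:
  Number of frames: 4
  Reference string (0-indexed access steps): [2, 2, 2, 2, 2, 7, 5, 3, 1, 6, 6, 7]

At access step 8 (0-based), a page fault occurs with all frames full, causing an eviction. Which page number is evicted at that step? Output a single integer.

Step 0: ref 2 -> FAULT, frames=[2,-,-,-]
Step 1: ref 2 -> HIT, frames=[2,-,-,-]
Step 2: ref 2 -> HIT, frames=[2,-,-,-]
Step 3: ref 2 -> HIT, frames=[2,-,-,-]
Step 4: ref 2 -> HIT, frames=[2,-,-,-]
Step 5: ref 7 -> FAULT, frames=[2,7,-,-]
Step 6: ref 5 -> FAULT, frames=[2,7,5,-]
Step 7: ref 3 -> FAULT, frames=[2,7,5,3]
Step 8: ref 1 -> FAULT, evict 2, frames=[1,7,5,3]
At step 8: evicted page 2

Answer: 2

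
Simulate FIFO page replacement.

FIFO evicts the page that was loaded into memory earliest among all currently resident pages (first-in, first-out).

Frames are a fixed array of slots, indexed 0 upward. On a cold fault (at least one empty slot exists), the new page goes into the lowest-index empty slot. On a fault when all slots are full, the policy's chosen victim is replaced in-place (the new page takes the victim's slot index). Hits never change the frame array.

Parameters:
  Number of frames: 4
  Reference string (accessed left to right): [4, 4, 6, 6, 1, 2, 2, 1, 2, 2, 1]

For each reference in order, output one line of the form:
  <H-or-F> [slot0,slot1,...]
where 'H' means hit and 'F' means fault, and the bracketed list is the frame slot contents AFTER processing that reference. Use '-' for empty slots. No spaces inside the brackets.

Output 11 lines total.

F [4,-,-,-]
H [4,-,-,-]
F [4,6,-,-]
H [4,6,-,-]
F [4,6,1,-]
F [4,6,1,2]
H [4,6,1,2]
H [4,6,1,2]
H [4,6,1,2]
H [4,6,1,2]
H [4,6,1,2]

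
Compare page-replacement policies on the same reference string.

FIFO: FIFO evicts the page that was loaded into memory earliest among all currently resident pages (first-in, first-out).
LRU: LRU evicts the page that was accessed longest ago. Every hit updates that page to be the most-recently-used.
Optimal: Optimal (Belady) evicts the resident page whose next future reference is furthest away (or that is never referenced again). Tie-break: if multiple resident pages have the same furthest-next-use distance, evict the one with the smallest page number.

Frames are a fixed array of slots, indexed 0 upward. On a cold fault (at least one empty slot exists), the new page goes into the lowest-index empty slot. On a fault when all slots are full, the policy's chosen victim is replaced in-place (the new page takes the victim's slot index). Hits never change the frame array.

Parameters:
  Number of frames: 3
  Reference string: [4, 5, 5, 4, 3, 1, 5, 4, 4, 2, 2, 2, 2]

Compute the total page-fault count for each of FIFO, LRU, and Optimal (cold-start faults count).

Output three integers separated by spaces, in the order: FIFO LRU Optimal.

--- FIFO ---
  step 0: ref 4 -> FAULT, frames=[4,-,-] (faults so far: 1)
  step 1: ref 5 -> FAULT, frames=[4,5,-] (faults so far: 2)
  step 2: ref 5 -> HIT, frames=[4,5,-] (faults so far: 2)
  step 3: ref 4 -> HIT, frames=[4,5,-] (faults so far: 2)
  step 4: ref 3 -> FAULT, frames=[4,5,3] (faults so far: 3)
  step 5: ref 1 -> FAULT, evict 4, frames=[1,5,3] (faults so far: 4)
  step 6: ref 5 -> HIT, frames=[1,5,3] (faults so far: 4)
  step 7: ref 4 -> FAULT, evict 5, frames=[1,4,3] (faults so far: 5)
  step 8: ref 4 -> HIT, frames=[1,4,3] (faults so far: 5)
  step 9: ref 2 -> FAULT, evict 3, frames=[1,4,2] (faults so far: 6)
  step 10: ref 2 -> HIT, frames=[1,4,2] (faults so far: 6)
  step 11: ref 2 -> HIT, frames=[1,4,2] (faults so far: 6)
  step 12: ref 2 -> HIT, frames=[1,4,2] (faults so far: 6)
  FIFO total faults: 6
--- LRU ---
  step 0: ref 4 -> FAULT, frames=[4,-,-] (faults so far: 1)
  step 1: ref 5 -> FAULT, frames=[4,5,-] (faults so far: 2)
  step 2: ref 5 -> HIT, frames=[4,5,-] (faults so far: 2)
  step 3: ref 4 -> HIT, frames=[4,5,-] (faults so far: 2)
  step 4: ref 3 -> FAULT, frames=[4,5,3] (faults so far: 3)
  step 5: ref 1 -> FAULT, evict 5, frames=[4,1,3] (faults so far: 4)
  step 6: ref 5 -> FAULT, evict 4, frames=[5,1,3] (faults so far: 5)
  step 7: ref 4 -> FAULT, evict 3, frames=[5,1,4] (faults so far: 6)
  step 8: ref 4 -> HIT, frames=[5,1,4] (faults so far: 6)
  step 9: ref 2 -> FAULT, evict 1, frames=[5,2,4] (faults so far: 7)
  step 10: ref 2 -> HIT, frames=[5,2,4] (faults so far: 7)
  step 11: ref 2 -> HIT, frames=[5,2,4] (faults so far: 7)
  step 12: ref 2 -> HIT, frames=[5,2,4] (faults so far: 7)
  LRU total faults: 7
--- Optimal ---
  step 0: ref 4 -> FAULT, frames=[4,-,-] (faults so far: 1)
  step 1: ref 5 -> FAULT, frames=[4,5,-] (faults so far: 2)
  step 2: ref 5 -> HIT, frames=[4,5,-] (faults so far: 2)
  step 3: ref 4 -> HIT, frames=[4,5,-] (faults so far: 2)
  step 4: ref 3 -> FAULT, frames=[4,5,3] (faults so far: 3)
  step 5: ref 1 -> FAULT, evict 3, frames=[4,5,1] (faults so far: 4)
  step 6: ref 5 -> HIT, frames=[4,5,1] (faults so far: 4)
  step 7: ref 4 -> HIT, frames=[4,5,1] (faults so far: 4)
  step 8: ref 4 -> HIT, frames=[4,5,1] (faults so far: 4)
  step 9: ref 2 -> FAULT, evict 1, frames=[4,5,2] (faults so far: 5)
  step 10: ref 2 -> HIT, frames=[4,5,2] (faults so far: 5)
  step 11: ref 2 -> HIT, frames=[4,5,2] (faults so far: 5)
  step 12: ref 2 -> HIT, frames=[4,5,2] (faults so far: 5)
  Optimal total faults: 5

Answer: 6 7 5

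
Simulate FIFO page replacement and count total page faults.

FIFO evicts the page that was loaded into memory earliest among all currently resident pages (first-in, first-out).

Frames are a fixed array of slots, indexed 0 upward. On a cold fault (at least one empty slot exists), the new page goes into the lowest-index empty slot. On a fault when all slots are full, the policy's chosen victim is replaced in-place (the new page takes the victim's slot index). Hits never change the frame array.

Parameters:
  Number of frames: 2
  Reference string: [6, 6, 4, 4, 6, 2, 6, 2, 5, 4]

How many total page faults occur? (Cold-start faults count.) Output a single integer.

Step 0: ref 6 → FAULT, frames=[6,-]
Step 1: ref 6 → HIT, frames=[6,-]
Step 2: ref 4 → FAULT, frames=[6,4]
Step 3: ref 4 → HIT, frames=[6,4]
Step 4: ref 6 → HIT, frames=[6,4]
Step 5: ref 2 → FAULT (evict 6), frames=[2,4]
Step 6: ref 6 → FAULT (evict 4), frames=[2,6]
Step 7: ref 2 → HIT, frames=[2,6]
Step 8: ref 5 → FAULT (evict 2), frames=[5,6]
Step 9: ref 4 → FAULT (evict 6), frames=[5,4]
Total faults: 6

Answer: 6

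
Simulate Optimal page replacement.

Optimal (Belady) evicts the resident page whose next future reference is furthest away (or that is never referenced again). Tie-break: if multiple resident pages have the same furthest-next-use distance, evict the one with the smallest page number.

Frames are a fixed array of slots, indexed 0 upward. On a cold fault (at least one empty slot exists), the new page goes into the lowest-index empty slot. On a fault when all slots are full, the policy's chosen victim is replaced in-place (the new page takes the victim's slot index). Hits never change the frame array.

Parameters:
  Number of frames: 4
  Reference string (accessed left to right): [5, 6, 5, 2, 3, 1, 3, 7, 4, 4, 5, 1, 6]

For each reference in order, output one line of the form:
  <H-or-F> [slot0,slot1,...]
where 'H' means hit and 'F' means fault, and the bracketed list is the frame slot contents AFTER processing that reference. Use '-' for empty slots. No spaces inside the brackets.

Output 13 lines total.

F [5,-,-,-]
F [5,6,-,-]
H [5,6,-,-]
F [5,6,2,-]
F [5,6,2,3]
F [5,6,1,3]
H [5,6,1,3]
F [5,6,1,7]
F [5,6,1,4]
H [5,6,1,4]
H [5,6,1,4]
H [5,6,1,4]
H [5,6,1,4]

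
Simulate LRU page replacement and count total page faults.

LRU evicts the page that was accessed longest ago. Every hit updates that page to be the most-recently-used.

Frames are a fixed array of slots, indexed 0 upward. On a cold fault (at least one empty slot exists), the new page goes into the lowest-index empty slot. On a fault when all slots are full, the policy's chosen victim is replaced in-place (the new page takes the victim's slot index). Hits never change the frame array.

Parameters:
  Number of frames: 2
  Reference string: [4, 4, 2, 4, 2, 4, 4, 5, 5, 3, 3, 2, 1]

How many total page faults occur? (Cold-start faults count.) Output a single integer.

Step 0: ref 4 → FAULT, frames=[4,-]
Step 1: ref 4 → HIT, frames=[4,-]
Step 2: ref 2 → FAULT, frames=[4,2]
Step 3: ref 4 → HIT, frames=[4,2]
Step 4: ref 2 → HIT, frames=[4,2]
Step 5: ref 4 → HIT, frames=[4,2]
Step 6: ref 4 → HIT, frames=[4,2]
Step 7: ref 5 → FAULT (evict 2), frames=[4,5]
Step 8: ref 5 → HIT, frames=[4,5]
Step 9: ref 3 → FAULT (evict 4), frames=[3,5]
Step 10: ref 3 → HIT, frames=[3,5]
Step 11: ref 2 → FAULT (evict 5), frames=[3,2]
Step 12: ref 1 → FAULT (evict 3), frames=[1,2]
Total faults: 6

Answer: 6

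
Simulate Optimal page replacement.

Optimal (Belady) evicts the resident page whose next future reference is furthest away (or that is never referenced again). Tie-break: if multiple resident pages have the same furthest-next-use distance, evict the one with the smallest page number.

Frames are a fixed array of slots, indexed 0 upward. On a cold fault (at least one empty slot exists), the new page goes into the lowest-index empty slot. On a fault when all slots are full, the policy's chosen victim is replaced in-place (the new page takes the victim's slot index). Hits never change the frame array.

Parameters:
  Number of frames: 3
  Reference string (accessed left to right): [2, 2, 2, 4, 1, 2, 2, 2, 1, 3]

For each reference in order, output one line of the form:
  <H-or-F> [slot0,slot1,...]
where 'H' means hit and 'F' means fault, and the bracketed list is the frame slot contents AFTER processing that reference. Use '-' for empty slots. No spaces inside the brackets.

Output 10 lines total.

F [2,-,-]
H [2,-,-]
H [2,-,-]
F [2,4,-]
F [2,4,1]
H [2,4,1]
H [2,4,1]
H [2,4,1]
H [2,4,1]
F [2,4,3]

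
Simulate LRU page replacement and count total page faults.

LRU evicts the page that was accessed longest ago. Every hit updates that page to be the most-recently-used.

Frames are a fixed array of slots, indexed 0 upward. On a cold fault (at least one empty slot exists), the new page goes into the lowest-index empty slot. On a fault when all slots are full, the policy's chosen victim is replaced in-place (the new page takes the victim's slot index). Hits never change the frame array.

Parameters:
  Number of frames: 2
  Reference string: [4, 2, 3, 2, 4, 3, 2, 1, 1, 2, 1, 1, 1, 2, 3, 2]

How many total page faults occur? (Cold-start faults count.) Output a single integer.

Step 0: ref 4 → FAULT, frames=[4,-]
Step 1: ref 2 → FAULT, frames=[4,2]
Step 2: ref 3 → FAULT (evict 4), frames=[3,2]
Step 3: ref 2 → HIT, frames=[3,2]
Step 4: ref 4 → FAULT (evict 3), frames=[4,2]
Step 5: ref 3 → FAULT (evict 2), frames=[4,3]
Step 6: ref 2 → FAULT (evict 4), frames=[2,3]
Step 7: ref 1 → FAULT (evict 3), frames=[2,1]
Step 8: ref 1 → HIT, frames=[2,1]
Step 9: ref 2 → HIT, frames=[2,1]
Step 10: ref 1 → HIT, frames=[2,1]
Step 11: ref 1 → HIT, frames=[2,1]
Step 12: ref 1 → HIT, frames=[2,1]
Step 13: ref 2 → HIT, frames=[2,1]
Step 14: ref 3 → FAULT (evict 1), frames=[2,3]
Step 15: ref 2 → HIT, frames=[2,3]
Total faults: 8

Answer: 8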